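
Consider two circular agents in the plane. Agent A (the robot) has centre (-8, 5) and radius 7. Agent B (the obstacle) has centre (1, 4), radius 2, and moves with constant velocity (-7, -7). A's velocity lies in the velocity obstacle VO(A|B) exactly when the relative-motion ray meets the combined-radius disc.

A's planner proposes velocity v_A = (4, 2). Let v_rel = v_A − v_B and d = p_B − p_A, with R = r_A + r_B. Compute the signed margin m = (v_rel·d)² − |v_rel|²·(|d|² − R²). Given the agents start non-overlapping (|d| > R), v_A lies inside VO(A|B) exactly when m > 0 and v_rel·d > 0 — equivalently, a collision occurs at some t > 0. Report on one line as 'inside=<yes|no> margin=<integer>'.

d = (9, -1),  |d|² = 82;  R = 7+2 = 9,  c = 82−9² = 1
v_rel = (11, 9),  |v_rel|² = 202;  v_rel·d = (11)·(9) + (9)·(-1) = 90
202·t² − 180·t + 1 = 0  ⇒  m = 90² − 202·1 = 7898
m = 7898 > 0,  v_rel·d = 90 > 0  ⇒  inside

inside=yes margin=7898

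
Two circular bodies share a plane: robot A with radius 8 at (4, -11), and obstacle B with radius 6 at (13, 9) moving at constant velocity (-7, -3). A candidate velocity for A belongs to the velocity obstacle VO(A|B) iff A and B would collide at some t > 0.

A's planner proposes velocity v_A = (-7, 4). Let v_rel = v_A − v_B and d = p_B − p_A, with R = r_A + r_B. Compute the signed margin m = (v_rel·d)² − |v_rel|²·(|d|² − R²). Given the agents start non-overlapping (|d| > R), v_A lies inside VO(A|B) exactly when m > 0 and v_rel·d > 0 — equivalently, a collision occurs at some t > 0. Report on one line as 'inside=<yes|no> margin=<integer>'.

d = (9, 20),  |d|² = 481;  R = 8+6 = 14,  c = 481−14² = 285
v_rel = (0, 7),  |v_rel|² = 49;  v_rel·d = (0)·(9) + (7)·(20) = 140
49·t² − 280·t + 285 = 0  ⇒  m = 140² − 49·285 = 5635
m = 5635 > 0,  v_rel·d = 140 > 0  ⇒  inside

inside=yes margin=5635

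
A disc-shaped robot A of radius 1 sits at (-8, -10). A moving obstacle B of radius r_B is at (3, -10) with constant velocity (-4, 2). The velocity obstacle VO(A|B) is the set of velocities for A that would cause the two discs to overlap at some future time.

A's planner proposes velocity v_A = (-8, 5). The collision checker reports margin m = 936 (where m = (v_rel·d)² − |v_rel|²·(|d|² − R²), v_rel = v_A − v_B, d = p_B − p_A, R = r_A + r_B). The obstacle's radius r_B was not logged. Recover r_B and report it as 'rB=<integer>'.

m = 936
d = (11, 0);  v_rel = (-4, 3),  |v_rel|² = 25
v_rel×d = (-4)·(0) − (3)·(11) = -33
since m = R²·25 − (-33)²:  R² = (1089 + 936) / 25 = 81
R = √81 = 9  ⇒  r_B = 9 − 1 = 8

rB=8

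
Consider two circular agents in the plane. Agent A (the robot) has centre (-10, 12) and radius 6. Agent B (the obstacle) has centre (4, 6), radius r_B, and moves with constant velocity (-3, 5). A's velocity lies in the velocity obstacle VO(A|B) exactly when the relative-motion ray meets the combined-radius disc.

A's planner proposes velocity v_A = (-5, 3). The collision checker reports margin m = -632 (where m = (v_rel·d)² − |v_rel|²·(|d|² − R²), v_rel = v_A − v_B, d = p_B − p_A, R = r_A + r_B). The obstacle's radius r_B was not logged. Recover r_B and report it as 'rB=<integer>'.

m = -632
d = (14, -6);  v_rel = (-2, -2),  |v_rel|² = 8
v_rel×d = (-2)·(-6) − (-2)·(14) = 40
since m = R²·8 − 40²:  R² = (1600 + -632) / 8 = 121
R = √121 = 11  ⇒  r_B = 11 − 6 = 5

rB=5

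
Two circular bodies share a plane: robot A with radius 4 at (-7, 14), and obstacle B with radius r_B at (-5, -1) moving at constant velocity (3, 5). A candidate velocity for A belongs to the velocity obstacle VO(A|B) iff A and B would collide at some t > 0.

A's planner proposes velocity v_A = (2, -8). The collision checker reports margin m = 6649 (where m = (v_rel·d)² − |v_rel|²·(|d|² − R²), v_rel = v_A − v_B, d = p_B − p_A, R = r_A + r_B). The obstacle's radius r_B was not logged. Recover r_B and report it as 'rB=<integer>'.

m = 6649
d = (2, -15);  v_rel = (-1, -13),  |v_rel|² = 170
v_rel×d = (-1)·(-15) − (-13)·(2) = 41
since m = R²·170 − 41²:  R² = (1681 + 6649) / 170 = 49
R = √49 = 7  ⇒  r_B = 7 − 4 = 3

rB=3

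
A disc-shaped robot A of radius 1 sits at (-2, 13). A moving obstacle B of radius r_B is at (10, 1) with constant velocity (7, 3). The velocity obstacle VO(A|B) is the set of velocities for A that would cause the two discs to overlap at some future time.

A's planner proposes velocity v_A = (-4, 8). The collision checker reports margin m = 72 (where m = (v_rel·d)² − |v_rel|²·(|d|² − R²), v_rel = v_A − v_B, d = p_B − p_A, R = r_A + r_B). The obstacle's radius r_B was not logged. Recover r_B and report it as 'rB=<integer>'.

m = 72
d = (12, -12);  v_rel = (-11, 5),  |v_rel|² = 146
v_rel×d = (-11)·(-12) − (5)·(12) = 72
since m = R²·146 − 72²:  R² = (5184 + 72) / 146 = 36
R = √36 = 6  ⇒  r_B = 6 − 1 = 5

rB=5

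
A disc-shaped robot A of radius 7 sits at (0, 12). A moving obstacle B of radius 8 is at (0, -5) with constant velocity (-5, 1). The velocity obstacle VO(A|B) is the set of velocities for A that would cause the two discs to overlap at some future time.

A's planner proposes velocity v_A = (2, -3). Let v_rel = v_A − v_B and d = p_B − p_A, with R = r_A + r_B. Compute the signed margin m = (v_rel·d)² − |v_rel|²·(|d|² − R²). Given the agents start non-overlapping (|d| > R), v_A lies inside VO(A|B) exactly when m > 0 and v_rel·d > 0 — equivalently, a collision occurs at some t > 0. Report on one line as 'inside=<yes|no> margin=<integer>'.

d = (0, -17),  |d|² = 289;  R = 7+8 = 15,  c = 289−15² = 64
v_rel = (7, -4),  |v_rel|² = 65;  v_rel·d = (7)·(0) + (-4)·(-17) = 68
65·t² − 136·t + 64 = 0  ⇒  m = 68² − 65·64 = 464
m = 464 > 0,  v_rel·d = 68 > 0  ⇒  inside

inside=yes margin=464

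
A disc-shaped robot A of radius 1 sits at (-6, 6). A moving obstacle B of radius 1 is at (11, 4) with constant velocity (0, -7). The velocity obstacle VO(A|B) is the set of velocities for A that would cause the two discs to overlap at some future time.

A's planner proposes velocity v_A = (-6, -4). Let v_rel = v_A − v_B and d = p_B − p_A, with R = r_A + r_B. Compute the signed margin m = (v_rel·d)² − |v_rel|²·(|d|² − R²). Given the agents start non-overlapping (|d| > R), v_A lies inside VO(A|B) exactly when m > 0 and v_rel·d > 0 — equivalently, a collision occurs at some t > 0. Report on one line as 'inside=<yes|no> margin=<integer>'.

d = (17, -2),  |d|² = 293;  R = 1+1 = 2,  c = 293−2² = 289
v_rel = (-6, 3),  |v_rel|² = 45;  v_rel·d = (-6)·(17) + (3)·(-2) = -108
45·t² + 216·t + 289 = 0  ⇒  m = (-108)² − 45·289 = -1341
m = -1341 < 0,  v_rel·d = -108 < 0  ⇒  outside

inside=no margin=-1341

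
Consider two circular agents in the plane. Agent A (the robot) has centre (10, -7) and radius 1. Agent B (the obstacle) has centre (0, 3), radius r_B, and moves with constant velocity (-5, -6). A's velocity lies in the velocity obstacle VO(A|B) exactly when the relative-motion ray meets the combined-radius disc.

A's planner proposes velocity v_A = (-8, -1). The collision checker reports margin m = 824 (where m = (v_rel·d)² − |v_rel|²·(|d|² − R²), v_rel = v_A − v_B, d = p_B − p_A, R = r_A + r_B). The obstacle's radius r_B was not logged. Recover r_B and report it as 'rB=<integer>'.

m = 824
d = (-10, 10);  v_rel = (-3, 5),  |v_rel|² = 34
v_rel×d = (-3)·(10) − (5)·(-10) = 20
since m = R²·34 − 20²:  R² = (400 + 824) / 34 = 36
R = √36 = 6  ⇒  r_B = 6 − 1 = 5

rB=5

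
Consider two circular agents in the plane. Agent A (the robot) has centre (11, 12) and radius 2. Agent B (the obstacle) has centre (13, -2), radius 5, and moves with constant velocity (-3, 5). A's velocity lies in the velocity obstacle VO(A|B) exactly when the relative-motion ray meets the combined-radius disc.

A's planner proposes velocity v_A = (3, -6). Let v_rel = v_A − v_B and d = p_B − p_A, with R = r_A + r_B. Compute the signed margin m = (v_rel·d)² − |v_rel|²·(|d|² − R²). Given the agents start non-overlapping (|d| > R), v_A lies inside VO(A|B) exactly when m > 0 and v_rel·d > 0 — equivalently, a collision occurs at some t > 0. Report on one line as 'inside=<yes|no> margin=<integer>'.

d = (2, -14),  |d|² = 200;  R = 2+5 = 7,  c = 200−7² = 151
v_rel = (6, -11),  |v_rel|² = 157;  v_rel·d = (6)·(2) + (-11)·(-14) = 166
157·t² − 332·t + 151 = 0  ⇒  m = 166² − 157·151 = 3849
m = 3849 > 0,  v_rel·d = 166 > 0  ⇒  inside

inside=yes margin=3849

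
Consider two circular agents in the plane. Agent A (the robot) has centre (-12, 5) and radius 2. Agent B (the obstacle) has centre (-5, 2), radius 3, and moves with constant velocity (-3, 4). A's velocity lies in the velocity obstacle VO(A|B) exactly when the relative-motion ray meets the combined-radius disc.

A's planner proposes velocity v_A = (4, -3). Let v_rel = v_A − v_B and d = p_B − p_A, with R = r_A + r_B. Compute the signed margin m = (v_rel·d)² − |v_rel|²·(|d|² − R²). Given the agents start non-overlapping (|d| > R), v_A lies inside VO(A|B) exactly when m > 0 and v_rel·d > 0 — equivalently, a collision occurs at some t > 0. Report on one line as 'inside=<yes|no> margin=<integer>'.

d = (7, -3),  |d|² = 58;  R = 2+3 = 5,  c = 58−5² = 33
v_rel = (7, -7),  |v_rel|² = 98;  v_rel·d = (7)·(7) + (-7)·(-3) = 70
98·t² − 140·t + 33 = 0  ⇒  m = 70² − 98·33 = 1666
m = 1666 > 0,  v_rel·d = 70 > 0  ⇒  inside

inside=yes margin=1666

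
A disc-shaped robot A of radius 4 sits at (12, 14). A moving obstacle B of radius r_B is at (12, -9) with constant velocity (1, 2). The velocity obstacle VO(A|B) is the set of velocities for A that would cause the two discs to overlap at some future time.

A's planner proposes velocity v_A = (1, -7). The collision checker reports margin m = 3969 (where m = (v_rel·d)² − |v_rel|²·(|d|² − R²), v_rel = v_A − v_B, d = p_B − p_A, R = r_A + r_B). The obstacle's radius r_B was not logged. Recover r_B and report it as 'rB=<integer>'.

m = 3969
d = (0, -23);  v_rel = (0, -9),  |v_rel|² = 81
v_rel×d = (0)·(-23) − (-9)·(0) = 0
since m = R²·81 − 0²:  R² = (0 + 3969) / 81 = 49
R = √49 = 7  ⇒  r_B = 7 − 4 = 3

rB=3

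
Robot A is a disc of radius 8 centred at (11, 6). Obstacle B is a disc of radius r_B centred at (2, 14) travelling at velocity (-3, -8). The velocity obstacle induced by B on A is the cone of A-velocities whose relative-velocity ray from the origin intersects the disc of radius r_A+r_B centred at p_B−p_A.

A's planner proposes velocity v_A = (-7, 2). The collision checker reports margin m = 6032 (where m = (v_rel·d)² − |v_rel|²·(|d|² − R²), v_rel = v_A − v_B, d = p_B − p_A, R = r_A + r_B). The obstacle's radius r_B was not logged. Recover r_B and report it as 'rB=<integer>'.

m = 6032
d = (-9, 8);  v_rel = (-4, 10),  |v_rel|² = 116
v_rel×d = (-4)·(8) − (10)·(-9) = 58
since m = R²·116 − 58²:  R² = (3364 + 6032) / 116 = 81
R = √81 = 9  ⇒  r_B = 9 − 8 = 1

rB=1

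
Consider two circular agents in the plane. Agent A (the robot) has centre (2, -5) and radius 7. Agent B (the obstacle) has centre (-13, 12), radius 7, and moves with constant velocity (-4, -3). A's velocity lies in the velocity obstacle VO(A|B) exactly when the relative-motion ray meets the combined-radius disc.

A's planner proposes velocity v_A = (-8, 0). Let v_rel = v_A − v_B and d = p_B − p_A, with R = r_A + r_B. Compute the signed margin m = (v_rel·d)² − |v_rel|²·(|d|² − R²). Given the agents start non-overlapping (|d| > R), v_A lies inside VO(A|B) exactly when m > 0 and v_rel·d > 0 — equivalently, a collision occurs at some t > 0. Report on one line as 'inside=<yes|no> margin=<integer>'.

d = (-15, 17),  |d|² = 514;  R = 7+7 = 14,  c = 514−14² = 318
v_rel = (-4, 3),  |v_rel|² = 25;  v_rel·d = (-4)·(-15) + (3)·(17) = 111
25·t² − 222·t + 318 = 0  ⇒  m = 111² − 25·318 = 4371
m = 4371 > 0,  v_rel·d = 111 > 0  ⇒  inside

inside=yes margin=4371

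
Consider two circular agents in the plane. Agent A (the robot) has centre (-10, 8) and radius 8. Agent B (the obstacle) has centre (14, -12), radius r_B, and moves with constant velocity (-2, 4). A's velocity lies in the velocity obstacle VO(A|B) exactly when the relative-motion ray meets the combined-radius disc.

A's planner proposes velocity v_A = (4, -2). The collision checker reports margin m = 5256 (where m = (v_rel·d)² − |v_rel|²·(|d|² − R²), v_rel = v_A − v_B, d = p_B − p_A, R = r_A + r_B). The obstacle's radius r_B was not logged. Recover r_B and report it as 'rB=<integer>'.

m = 5256
d = (24, -20);  v_rel = (6, -6),  |v_rel|² = 72
v_rel×d = (6)·(-20) − (-6)·(24) = 24
since m = R²·72 − 24²:  R² = (576 + 5256) / 72 = 81
R = √81 = 9  ⇒  r_B = 9 − 8 = 1

rB=1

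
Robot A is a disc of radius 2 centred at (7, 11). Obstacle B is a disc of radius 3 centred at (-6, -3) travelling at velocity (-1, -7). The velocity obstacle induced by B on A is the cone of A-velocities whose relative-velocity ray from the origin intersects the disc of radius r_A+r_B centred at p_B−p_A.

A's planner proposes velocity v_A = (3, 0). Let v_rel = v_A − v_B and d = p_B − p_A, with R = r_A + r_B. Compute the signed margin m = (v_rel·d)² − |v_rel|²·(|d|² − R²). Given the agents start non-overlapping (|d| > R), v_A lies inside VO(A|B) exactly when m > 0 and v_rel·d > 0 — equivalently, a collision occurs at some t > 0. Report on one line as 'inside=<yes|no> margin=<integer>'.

d = (-13, -14),  |d|² = 365;  R = 2+3 = 5,  c = 365−5² = 340
v_rel = (4, 7),  |v_rel|² = 65;  v_rel·d = (4)·(-13) + (7)·(-14) = -150
65·t² + 300·t + 340 = 0  ⇒  m = (-150)² − 65·340 = 400
m = 400 > 0,  v_rel·d = -150 < 0  ⇒  outside

inside=no margin=400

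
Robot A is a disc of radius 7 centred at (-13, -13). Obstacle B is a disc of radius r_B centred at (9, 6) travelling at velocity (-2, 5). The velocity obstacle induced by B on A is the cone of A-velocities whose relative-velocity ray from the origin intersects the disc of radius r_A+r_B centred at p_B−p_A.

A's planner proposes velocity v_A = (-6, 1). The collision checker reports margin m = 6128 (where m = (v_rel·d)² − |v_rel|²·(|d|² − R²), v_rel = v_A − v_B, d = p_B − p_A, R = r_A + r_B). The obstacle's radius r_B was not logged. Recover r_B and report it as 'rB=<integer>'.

m = 6128
d = (22, 19);  v_rel = (-4, -4),  |v_rel|² = 32
v_rel×d = (-4)·(19) − (-4)·(22) = 12
since m = R²·32 − 12²:  R² = (144 + 6128) / 32 = 196
R = √196 = 14  ⇒  r_B = 14 − 7 = 7

rB=7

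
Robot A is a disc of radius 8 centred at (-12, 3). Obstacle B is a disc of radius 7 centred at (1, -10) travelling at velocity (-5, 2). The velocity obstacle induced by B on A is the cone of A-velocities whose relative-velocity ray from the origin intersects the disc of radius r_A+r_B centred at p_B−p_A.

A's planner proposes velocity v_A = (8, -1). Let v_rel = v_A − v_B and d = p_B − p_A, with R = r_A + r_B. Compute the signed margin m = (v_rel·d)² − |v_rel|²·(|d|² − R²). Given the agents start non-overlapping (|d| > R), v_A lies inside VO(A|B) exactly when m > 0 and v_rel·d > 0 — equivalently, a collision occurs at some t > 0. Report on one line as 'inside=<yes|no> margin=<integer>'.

d = (13, -13),  |d|² = 338;  R = 8+7 = 15,  c = 338−15² = 113
v_rel = (13, -3),  |v_rel|² = 178;  v_rel·d = (13)·(13) + (-3)·(-13) = 208
178·t² − 416·t + 113 = 0  ⇒  m = 208² − 178·113 = 23150
m = 23150 > 0,  v_rel·d = 208 > 0  ⇒  inside

inside=yes margin=23150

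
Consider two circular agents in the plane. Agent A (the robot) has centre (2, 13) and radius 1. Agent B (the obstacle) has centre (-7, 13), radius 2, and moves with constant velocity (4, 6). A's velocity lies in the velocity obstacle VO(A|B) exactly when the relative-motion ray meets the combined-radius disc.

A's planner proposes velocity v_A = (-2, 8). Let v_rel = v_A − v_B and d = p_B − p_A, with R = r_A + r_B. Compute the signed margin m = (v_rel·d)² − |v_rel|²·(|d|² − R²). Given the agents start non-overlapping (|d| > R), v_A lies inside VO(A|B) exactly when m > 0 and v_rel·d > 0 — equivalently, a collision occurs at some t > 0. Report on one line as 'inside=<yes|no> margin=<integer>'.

d = (-9, 0),  |d|² = 81;  R = 1+2 = 3,  c = 81−3² = 72
v_rel = (-6, 2),  |v_rel|² = 40;  v_rel·d = (-6)·(-9) + (2)·(0) = 54
40·t² − 108·t + 72 = 0  ⇒  m = 54² − 40·72 = 36
m = 36 > 0,  v_rel·d = 54 > 0  ⇒  inside

inside=yes margin=36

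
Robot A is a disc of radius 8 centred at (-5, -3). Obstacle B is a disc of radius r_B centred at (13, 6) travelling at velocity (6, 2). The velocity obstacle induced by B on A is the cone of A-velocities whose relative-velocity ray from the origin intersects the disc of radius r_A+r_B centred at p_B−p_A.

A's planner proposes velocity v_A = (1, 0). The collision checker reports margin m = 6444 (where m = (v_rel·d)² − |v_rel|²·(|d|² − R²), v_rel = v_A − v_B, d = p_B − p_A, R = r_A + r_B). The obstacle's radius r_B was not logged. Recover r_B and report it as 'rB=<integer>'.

m = 6444
d = (18, 9);  v_rel = (-5, -2),  |v_rel|² = 29
v_rel×d = (-5)·(9) − (-2)·(18) = -9
since m = R²·29 − (-9)²:  R² = (81 + 6444) / 29 = 225
R = √225 = 15  ⇒  r_B = 15 − 8 = 7

rB=7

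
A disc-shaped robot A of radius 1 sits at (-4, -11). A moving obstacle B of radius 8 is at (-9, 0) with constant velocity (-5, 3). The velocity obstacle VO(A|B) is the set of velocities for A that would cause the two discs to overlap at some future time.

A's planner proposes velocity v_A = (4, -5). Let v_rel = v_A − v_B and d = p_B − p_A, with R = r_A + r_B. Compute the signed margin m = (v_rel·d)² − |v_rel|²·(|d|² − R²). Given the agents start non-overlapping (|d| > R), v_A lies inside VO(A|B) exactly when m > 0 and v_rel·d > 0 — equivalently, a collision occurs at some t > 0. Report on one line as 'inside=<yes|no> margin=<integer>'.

d = (-5, 11),  |d|² = 146;  R = 1+8 = 9,  c = 146−9² = 65
v_rel = (9, -8),  |v_rel|² = 145;  v_rel·d = (9)·(-5) + (-8)·(11) = -133
145·t² + 266·t + 65 = 0  ⇒  m = (-133)² − 145·65 = 8264
m = 8264 > 0,  v_rel·d = -133 < 0  ⇒  outside

inside=no margin=8264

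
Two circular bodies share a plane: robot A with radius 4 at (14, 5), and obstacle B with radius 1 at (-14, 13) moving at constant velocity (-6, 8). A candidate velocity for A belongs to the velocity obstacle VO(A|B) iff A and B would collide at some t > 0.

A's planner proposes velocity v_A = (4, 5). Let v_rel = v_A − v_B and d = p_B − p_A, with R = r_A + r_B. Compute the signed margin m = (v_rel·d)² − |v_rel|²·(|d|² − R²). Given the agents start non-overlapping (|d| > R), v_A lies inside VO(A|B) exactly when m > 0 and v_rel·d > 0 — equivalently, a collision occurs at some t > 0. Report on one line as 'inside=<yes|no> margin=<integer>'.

d = (-28, 8),  |d|² = 848;  R = 4+1 = 5,  c = 848−5² = 823
v_rel = (10, -3),  |v_rel|² = 109;  v_rel·d = (10)·(-28) + (-3)·(8) = -304
109·t² + 608·t + 823 = 0  ⇒  m = (-304)² − 109·823 = 2709
m = 2709 > 0,  v_rel·d = -304 < 0  ⇒  outside

inside=no margin=2709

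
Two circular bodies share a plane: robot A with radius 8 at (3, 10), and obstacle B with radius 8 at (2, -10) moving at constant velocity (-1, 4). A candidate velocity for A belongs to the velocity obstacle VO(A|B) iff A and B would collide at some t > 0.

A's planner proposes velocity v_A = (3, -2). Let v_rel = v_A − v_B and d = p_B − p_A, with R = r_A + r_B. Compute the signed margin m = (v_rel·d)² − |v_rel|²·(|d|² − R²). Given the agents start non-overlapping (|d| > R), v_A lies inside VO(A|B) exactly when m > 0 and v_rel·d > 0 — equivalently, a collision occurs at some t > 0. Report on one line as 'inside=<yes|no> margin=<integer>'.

d = (-1, -20),  |d|² = 401;  R = 8+8 = 16,  c = 401−16² = 145
v_rel = (4, -6),  |v_rel|² = 52;  v_rel·d = (4)·(-1) + (-6)·(-20) = 116
52·t² − 232·t + 145 = 0  ⇒  m = 116² − 52·145 = 5916
m = 5916 > 0,  v_rel·d = 116 > 0  ⇒  inside

inside=yes margin=5916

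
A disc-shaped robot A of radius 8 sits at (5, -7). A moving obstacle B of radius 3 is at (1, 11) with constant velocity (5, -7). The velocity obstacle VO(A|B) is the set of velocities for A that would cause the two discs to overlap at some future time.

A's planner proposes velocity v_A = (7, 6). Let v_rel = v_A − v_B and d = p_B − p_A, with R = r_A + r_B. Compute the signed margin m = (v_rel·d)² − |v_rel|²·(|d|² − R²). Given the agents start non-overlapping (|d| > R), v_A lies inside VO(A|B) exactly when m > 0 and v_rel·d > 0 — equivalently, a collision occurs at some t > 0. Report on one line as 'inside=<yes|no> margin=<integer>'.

d = (-4, 18),  |d|² = 340;  R = 8+3 = 11,  c = 340−11² = 219
v_rel = (2, 13),  |v_rel|² = 173;  v_rel·d = (2)·(-4) + (13)·(18) = 226
173·t² − 452·t + 219 = 0  ⇒  m = 226² − 173·219 = 13189
m = 13189 > 0,  v_rel·d = 226 > 0  ⇒  inside

inside=yes margin=13189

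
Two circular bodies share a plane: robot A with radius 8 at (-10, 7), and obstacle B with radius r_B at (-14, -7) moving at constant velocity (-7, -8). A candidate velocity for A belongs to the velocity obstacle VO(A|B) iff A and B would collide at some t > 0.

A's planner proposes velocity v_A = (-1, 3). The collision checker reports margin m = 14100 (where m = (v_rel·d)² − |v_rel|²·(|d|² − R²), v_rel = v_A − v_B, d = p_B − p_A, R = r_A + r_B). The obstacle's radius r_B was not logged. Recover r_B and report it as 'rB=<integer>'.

m = 14100
d = (-4, -14);  v_rel = (6, 11),  |v_rel|² = 157
v_rel×d = (6)·(-14) − (11)·(-4) = -40
since m = R²·157 − (-40)²:  R² = (1600 + 14100) / 157 = 100
R = √100 = 10  ⇒  r_B = 10 − 8 = 2

rB=2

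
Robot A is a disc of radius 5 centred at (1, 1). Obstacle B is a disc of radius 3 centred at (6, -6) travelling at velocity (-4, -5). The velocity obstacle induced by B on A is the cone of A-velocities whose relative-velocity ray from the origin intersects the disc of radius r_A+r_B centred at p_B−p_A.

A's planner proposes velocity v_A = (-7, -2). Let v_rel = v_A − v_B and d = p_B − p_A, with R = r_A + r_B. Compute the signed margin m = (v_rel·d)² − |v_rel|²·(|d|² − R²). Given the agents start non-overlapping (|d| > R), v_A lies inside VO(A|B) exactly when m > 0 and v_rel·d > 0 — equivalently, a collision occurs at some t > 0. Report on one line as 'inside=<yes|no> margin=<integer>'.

d = (5, -7),  |d|² = 74;  R = 5+3 = 8,  c = 74−8² = 10
v_rel = (-3, 3),  |v_rel|² = 18;  v_rel·d = (-3)·(5) + (3)·(-7) = -36
18·t² + 72·t + 10 = 0  ⇒  m = (-36)² − 18·10 = 1116
m = 1116 > 0,  v_rel·d = -36 < 0  ⇒  outside

inside=no margin=1116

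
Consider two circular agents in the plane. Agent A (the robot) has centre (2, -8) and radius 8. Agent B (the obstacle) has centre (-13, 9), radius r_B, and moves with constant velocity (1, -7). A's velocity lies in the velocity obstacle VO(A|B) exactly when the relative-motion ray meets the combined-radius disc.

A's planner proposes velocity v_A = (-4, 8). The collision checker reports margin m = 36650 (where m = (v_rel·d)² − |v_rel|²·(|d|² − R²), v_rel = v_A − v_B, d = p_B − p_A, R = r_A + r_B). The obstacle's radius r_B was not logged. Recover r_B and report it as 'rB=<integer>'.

m = 36650
d = (-15, 17);  v_rel = (-5, 15),  |v_rel|² = 250
v_rel×d = (-5)·(17) − (15)·(-15) = 140
since m = R²·250 − 140²:  R² = (19600 + 36650) / 250 = 225
R = √225 = 15  ⇒  r_B = 15 − 8 = 7

rB=7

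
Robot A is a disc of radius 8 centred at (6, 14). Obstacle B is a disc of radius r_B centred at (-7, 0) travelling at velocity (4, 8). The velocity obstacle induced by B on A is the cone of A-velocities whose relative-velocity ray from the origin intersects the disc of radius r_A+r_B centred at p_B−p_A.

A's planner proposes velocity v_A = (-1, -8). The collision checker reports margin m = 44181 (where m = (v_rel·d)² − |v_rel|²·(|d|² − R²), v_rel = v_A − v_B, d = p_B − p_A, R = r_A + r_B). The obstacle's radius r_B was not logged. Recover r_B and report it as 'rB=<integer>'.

m = 44181
d = (-13, -14);  v_rel = (-5, -16),  |v_rel|² = 281
v_rel×d = (-5)·(-14) − (-16)·(-13) = -138
since m = R²·281 − (-138)²:  R² = (19044 + 44181) / 281 = 225
R = √225 = 15  ⇒  r_B = 15 − 8 = 7

rB=7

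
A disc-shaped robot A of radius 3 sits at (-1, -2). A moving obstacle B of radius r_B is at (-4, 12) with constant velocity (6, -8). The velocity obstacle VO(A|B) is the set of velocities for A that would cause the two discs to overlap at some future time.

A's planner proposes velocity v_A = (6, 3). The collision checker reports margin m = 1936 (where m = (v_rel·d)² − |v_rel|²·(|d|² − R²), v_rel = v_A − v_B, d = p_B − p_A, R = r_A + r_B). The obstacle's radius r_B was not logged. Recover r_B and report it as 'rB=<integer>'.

m = 1936
d = (-3, 14);  v_rel = (0, 11),  |v_rel|² = 121
v_rel×d = (0)·(14) − (11)·(-3) = 33
since m = R²·121 − 33²:  R² = (1089 + 1936) / 121 = 25
R = √25 = 5  ⇒  r_B = 5 − 3 = 2

rB=2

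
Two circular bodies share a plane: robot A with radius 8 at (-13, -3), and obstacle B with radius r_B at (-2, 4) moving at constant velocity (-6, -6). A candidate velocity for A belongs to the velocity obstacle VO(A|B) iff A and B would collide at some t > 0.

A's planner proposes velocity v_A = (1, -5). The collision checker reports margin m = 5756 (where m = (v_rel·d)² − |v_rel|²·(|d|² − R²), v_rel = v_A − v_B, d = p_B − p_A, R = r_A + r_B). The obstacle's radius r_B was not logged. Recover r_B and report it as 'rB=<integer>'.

m = 5756
d = (11, 7);  v_rel = (7, 1),  |v_rel|² = 50
v_rel×d = (7)·(7) − (1)·(11) = 38
since m = R²·50 − 38²:  R² = (1444 + 5756) / 50 = 144
R = √144 = 12  ⇒  r_B = 12 − 8 = 4

rB=4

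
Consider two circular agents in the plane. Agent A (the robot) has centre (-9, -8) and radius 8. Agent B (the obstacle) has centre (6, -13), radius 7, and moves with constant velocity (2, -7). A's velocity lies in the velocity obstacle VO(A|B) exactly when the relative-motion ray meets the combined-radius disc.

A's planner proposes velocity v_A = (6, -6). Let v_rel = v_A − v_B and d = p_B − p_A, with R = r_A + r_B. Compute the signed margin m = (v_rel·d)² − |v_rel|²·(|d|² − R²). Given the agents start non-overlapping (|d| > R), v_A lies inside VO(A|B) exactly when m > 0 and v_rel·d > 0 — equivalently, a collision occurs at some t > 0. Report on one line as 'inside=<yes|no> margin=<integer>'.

d = (15, -5),  |d|² = 250;  R = 8+7 = 15,  c = 250−15² = 25
v_rel = (4, 1),  |v_rel|² = 17;  v_rel·d = (4)·(15) + (1)·(-5) = 55
17·t² − 110·t + 25 = 0  ⇒  m = 55² − 17·25 = 2600
m = 2600 > 0,  v_rel·d = 55 > 0  ⇒  inside

inside=yes margin=2600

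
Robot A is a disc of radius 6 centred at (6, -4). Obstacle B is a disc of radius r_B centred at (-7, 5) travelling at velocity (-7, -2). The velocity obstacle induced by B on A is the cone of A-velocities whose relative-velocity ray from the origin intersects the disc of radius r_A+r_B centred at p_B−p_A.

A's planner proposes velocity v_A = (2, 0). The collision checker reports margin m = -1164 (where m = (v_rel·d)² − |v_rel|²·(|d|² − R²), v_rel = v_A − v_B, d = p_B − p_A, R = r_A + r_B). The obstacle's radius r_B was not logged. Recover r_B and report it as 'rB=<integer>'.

m = -1164
d = (-13, 9);  v_rel = (9, 2),  |v_rel|² = 85
v_rel×d = (9)·(9) − (2)·(-13) = 107
since m = R²·85 − 107²:  R² = (11449 + -1164) / 85 = 121
R = √121 = 11  ⇒  r_B = 11 − 6 = 5

rB=5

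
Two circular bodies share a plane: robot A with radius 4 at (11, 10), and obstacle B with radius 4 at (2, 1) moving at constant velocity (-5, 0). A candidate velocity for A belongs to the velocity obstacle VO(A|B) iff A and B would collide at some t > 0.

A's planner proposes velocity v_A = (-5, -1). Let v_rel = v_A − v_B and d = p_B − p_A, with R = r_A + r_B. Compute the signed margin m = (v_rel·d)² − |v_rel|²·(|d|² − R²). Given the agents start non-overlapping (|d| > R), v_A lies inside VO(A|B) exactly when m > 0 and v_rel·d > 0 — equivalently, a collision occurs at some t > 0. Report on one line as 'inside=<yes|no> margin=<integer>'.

d = (-9, -9),  |d|² = 162;  R = 4+4 = 8,  c = 162−8² = 98
v_rel = (0, -1),  |v_rel|² = 1;  v_rel·d = (0)·(-9) + (-1)·(-9) = 9
1·t² − 18·t + 98 = 0  ⇒  m = 9² − 1·98 = -17
m = -17 < 0,  v_rel·d = 9 > 0  ⇒  outside

inside=no margin=-17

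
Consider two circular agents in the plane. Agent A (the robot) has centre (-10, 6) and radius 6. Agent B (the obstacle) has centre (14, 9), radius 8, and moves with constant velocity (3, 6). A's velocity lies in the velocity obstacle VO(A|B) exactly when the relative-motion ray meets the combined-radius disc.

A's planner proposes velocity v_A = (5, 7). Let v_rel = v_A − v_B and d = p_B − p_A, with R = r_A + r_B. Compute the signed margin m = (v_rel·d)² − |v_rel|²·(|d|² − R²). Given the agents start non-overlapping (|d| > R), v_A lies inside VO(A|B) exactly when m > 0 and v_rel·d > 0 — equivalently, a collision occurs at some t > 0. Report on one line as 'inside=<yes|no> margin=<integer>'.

d = (24, 3),  |d|² = 585;  R = 6+8 = 14,  c = 585−14² = 389
v_rel = (2, 1),  |v_rel|² = 5;  v_rel·d = (2)·(24) + (1)·(3) = 51
5·t² − 102·t + 389 = 0  ⇒  m = 51² − 5·389 = 656
m = 656 > 0,  v_rel·d = 51 > 0  ⇒  inside

inside=yes margin=656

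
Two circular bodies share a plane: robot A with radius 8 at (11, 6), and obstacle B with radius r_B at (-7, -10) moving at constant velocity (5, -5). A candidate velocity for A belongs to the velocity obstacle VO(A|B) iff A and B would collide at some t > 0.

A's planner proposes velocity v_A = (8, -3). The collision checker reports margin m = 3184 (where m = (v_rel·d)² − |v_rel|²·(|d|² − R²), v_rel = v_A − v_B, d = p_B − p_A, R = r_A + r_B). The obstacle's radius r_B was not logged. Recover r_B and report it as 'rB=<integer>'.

m = 3184
d = (-18, -16);  v_rel = (3, 2),  |v_rel|² = 13
v_rel×d = (3)·(-16) − (2)·(-18) = -12
since m = R²·13 − (-12)²:  R² = (144 + 3184) / 13 = 256
R = √256 = 16  ⇒  r_B = 16 − 8 = 8

rB=8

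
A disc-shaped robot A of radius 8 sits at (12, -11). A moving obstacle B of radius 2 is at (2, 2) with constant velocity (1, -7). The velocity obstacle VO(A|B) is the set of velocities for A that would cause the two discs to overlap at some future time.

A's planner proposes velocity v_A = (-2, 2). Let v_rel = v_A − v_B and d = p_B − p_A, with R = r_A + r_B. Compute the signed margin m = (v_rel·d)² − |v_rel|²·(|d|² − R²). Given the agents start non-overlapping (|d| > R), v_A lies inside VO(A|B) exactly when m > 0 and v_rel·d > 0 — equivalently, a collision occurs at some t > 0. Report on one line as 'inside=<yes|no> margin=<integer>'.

d = (-10, 13),  |d|² = 269;  R = 8+2 = 10,  c = 269−10² = 169
v_rel = (-3, 9),  |v_rel|² = 90;  v_rel·d = (-3)·(-10) + (9)·(13) = 147
90·t² − 294·t + 169 = 0  ⇒  m = 147² − 90·169 = 6399
m = 6399 > 0,  v_rel·d = 147 > 0  ⇒  inside

inside=yes margin=6399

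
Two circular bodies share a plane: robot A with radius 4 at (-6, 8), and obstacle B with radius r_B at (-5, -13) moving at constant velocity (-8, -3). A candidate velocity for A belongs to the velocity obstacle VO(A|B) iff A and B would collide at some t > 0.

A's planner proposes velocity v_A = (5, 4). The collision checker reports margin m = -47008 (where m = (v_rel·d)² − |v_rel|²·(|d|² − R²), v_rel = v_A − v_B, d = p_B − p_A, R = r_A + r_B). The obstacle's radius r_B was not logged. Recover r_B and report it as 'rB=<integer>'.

m = -47008
d = (1, -21);  v_rel = (13, 7),  |v_rel|² = 218
v_rel×d = (13)·(-21) − (7)·(1) = -280
since m = R²·218 − (-280)²:  R² = (78400 + -47008) / 218 = 144
R = √144 = 12  ⇒  r_B = 12 − 4 = 8

rB=8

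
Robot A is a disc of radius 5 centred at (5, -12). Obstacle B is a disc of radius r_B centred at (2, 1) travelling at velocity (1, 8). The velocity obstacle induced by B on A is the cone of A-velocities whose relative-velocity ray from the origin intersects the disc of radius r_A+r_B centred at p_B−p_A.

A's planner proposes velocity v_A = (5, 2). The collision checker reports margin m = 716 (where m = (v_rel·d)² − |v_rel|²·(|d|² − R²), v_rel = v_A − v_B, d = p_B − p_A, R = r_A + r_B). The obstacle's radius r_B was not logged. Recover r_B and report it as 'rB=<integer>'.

m = 716
d = (-3, 13);  v_rel = (4, -6),  |v_rel|² = 52
v_rel×d = (4)·(13) − (-6)·(-3) = 34
since m = R²·52 − 34²:  R² = (1156 + 716) / 52 = 36
R = √36 = 6  ⇒  r_B = 6 − 5 = 1

rB=1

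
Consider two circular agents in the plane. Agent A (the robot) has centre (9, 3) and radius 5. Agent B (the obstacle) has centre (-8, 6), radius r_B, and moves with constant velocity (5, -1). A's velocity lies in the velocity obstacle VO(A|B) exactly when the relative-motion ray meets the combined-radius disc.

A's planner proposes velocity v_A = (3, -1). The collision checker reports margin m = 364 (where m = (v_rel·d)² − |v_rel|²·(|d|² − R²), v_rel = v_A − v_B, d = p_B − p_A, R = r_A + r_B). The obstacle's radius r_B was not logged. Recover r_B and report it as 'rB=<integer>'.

m = 364
d = (-17, 3);  v_rel = (-2, 0),  |v_rel|² = 4
v_rel×d = (-2)·(3) − (0)·(-17) = -6
since m = R²·4 − (-6)²:  R² = (36 + 364) / 4 = 100
R = √100 = 10  ⇒  r_B = 10 − 5 = 5

rB=5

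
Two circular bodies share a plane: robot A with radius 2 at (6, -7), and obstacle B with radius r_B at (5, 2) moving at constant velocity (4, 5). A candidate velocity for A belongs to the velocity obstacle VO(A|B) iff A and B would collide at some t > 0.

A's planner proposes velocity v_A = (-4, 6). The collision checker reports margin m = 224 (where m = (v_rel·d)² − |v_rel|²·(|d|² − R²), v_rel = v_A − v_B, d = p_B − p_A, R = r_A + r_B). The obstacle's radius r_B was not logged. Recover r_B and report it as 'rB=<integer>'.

m = 224
d = (-1, 9);  v_rel = (-8, 1),  |v_rel|² = 65
v_rel×d = (-8)·(9) − (1)·(-1) = -71
since m = R²·65 − (-71)²:  R² = (5041 + 224) / 65 = 81
R = √81 = 9  ⇒  r_B = 9 − 2 = 7

rB=7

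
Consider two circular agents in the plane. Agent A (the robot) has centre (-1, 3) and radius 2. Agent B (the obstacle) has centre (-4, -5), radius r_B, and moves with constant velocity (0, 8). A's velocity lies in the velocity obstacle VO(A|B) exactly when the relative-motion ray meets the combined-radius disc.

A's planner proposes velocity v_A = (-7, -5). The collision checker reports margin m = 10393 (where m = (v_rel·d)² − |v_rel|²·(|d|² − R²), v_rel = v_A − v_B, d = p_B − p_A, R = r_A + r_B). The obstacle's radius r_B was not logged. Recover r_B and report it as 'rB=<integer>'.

m = 10393
d = (-3, -8);  v_rel = (-7, -13),  |v_rel|² = 218
v_rel×d = (-7)·(-8) − (-13)·(-3) = 17
since m = R²·218 − 17²:  R² = (289 + 10393) / 218 = 49
R = √49 = 7  ⇒  r_B = 7 − 2 = 5

rB=5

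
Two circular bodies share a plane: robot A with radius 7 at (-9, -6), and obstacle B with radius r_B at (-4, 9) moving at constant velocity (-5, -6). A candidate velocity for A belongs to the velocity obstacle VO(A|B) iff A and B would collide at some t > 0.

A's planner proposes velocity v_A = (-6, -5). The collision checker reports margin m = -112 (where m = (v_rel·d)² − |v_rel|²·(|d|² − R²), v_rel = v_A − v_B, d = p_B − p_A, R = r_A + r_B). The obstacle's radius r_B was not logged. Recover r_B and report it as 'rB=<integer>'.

m = -112
d = (5, 15);  v_rel = (-1, 1),  |v_rel|² = 2
v_rel×d = (-1)·(15) − (1)·(5) = -20
since m = R²·2 − (-20)²:  R² = (400 + -112) / 2 = 144
R = √144 = 12  ⇒  r_B = 12 − 7 = 5

rB=5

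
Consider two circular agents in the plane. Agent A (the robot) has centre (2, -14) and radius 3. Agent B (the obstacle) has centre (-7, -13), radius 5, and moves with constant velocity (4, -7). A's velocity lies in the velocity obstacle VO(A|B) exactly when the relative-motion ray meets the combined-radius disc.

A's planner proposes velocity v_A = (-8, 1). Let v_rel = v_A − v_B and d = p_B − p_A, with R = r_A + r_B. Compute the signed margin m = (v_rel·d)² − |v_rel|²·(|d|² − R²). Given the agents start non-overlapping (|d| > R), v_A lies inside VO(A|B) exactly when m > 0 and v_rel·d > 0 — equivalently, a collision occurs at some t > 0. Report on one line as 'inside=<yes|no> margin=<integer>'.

d = (-9, 1),  |d|² = 82;  R = 3+5 = 8,  c = 82−8² = 18
v_rel = (-12, 8),  |v_rel|² = 208;  v_rel·d = (-12)·(-9) + (8)·(1) = 116
208·t² − 232·t + 18 = 0  ⇒  m = 116² − 208·18 = 9712
m = 9712 > 0,  v_rel·d = 116 > 0  ⇒  inside

inside=yes margin=9712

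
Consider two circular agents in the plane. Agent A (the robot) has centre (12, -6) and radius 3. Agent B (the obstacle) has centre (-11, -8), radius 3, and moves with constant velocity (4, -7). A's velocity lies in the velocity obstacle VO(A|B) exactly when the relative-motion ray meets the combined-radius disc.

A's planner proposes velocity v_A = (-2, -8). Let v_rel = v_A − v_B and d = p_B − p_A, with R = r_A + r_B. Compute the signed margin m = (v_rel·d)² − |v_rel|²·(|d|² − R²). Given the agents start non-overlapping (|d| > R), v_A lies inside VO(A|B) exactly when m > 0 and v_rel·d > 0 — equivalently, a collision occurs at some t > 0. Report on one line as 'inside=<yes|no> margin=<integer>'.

d = (-23, -2),  |d|² = 533;  R = 3+3 = 6,  c = 533−6² = 497
v_rel = (-6, -1),  |v_rel|² = 37;  v_rel·d = (-6)·(-23) + (-1)·(-2) = 140
37·t² − 280·t + 497 = 0  ⇒  m = 140² − 37·497 = 1211
m = 1211 > 0,  v_rel·d = 140 > 0  ⇒  inside

inside=yes margin=1211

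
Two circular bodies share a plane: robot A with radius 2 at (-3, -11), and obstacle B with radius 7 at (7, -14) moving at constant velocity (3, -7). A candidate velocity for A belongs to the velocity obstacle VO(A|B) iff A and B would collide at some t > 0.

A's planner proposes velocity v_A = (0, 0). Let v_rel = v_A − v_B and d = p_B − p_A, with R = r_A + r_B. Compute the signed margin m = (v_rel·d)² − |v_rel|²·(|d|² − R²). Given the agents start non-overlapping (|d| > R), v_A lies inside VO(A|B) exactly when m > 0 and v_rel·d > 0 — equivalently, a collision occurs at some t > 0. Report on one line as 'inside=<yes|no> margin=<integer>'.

d = (10, -3),  |d|² = 109;  R = 2+7 = 9,  c = 109−9² = 28
v_rel = (-3, 7),  |v_rel|² = 58;  v_rel·d = (-3)·(10) + (7)·(-3) = -51
58·t² + 102·t + 28 = 0  ⇒  m = (-51)² − 58·28 = 977
m = 977 > 0,  v_rel·d = -51 < 0  ⇒  outside

inside=no margin=977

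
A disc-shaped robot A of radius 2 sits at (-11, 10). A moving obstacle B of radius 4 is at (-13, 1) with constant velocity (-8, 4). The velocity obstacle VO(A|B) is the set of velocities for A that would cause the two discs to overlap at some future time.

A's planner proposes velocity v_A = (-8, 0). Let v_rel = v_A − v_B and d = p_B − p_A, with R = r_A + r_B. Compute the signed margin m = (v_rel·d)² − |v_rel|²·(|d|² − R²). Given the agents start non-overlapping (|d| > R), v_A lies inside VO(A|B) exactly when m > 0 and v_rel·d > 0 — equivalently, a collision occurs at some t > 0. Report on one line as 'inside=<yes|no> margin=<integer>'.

d = (-2, -9),  |d|² = 85;  R = 2+4 = 6,  c = 85−6² = 49
v_rel = (0, -4),  |v_rel|² = 16;  v_rel·d = (0)·(-2) + (-4)·(-9) = 36
16·t² − 72·t + 49 = 0  ⇒  m = 36² − 16·49 = 512
m = 512 > 0,  v_rel·d = 36 > 0  ⇒  inside

inside=yes margin=512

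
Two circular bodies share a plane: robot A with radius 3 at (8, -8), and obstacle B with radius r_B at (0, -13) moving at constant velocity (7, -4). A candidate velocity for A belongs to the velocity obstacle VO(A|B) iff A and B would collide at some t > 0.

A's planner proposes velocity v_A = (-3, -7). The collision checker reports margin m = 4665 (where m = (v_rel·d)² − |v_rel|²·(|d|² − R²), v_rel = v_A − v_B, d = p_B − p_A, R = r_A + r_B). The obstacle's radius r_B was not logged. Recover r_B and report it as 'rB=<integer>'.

m = 4665
d = (-8, -5);  v_rel = (-10, -3),  |v_rel|² = 109
v_rel×d = (-10)·(-5) − (-3)·(-8) = 26
since m = R²·109 − 26²:  R² = (676 + 4665) / 109 = 49
R = √49 = 7  ⇒  r_B = 7 − 3 = 4

rB=4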